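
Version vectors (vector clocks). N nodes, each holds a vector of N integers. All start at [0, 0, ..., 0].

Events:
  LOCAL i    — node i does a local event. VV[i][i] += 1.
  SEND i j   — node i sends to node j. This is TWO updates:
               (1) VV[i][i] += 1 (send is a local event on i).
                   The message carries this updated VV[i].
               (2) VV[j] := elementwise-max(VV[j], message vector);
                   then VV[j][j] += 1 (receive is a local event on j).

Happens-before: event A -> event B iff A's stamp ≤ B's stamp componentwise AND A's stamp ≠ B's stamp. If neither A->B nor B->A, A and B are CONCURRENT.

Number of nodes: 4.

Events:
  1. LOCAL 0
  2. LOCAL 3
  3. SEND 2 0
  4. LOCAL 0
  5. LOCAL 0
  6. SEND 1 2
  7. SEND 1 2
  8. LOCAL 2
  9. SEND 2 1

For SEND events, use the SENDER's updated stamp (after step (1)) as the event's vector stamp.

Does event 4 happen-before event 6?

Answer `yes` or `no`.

Answer: no

Derivation:
Initial: VV[0]=[0, 0, 0, 0]
Initial: VV[1]=[0, 0, 0, 0]
Initial: VV[2]=[0, 0, 0, 0]
Initial: VV[3]=[0, 0, 0, 0]
Event 1: LOCAL 0: VV[0][0]++ -> VV[0]=[1, 0, 0, 0]
Event 2: LOCAL 3: VV[3][3]++ -> VV[3]=[0, 0, 0, 1]
Event 3: SEND 2->0: VV[2][2]++ -> VV[2]=[0, 0, 1, 0], msg_vec=[0, 0, 1, 0]; VV[0]=max(VV[0],msg_vec) then VV[0][0]++ -> VV[0]=[2, 0, 1, 0]
Event 4: LOCAL 0: VV[0][0]++ -> VV[0]=[3, 0, 1, 0]
Event 5: LOCAL 0: VV[0][0]++ -> VV[0]=[4, 0, 1, 0]
Event 6: SEND 1->2: VV[1][1]++ -> VV[1]=[0, 1, 0, 0], msg_vec=[0, 1, 0, 0]; VV[2]=max(VV[2],msg_vec) then VV[2][2]++ -> VV[2]=[0, 1, 2, 0]
Event 7: SEND 1->2: VV[1][1]++ -> VV[1]=[0, 2, 0, 0], msg_vec=[0, 2, 0, 0]; VV[2]=max(VV[2],msg_vec) then VV[2][2]++ -> VV[2]=[0, 2, 3, 0]
Event 8: LOCAL 2: VV[2][2]++ -> VV[2]=[0, 2, 4, 0]
Event 9: SEND 2->1: VV[2][2]++ -> VV[2]=[0, 2, 5, 0], msg_vec=[0, 2, 5, 0]; VV[1]=max(VV[1],msg_vec) then VV[1][1]++ -> VV[1]=[0, 3, 5, 0]
Event 4 stamp: [3, 0, 1, 0]
Event 6 stamp: [0, 1, 0, 0]
[3, 0, 1, 0] <= [0, 1, 0, 0]? False. Equal? False. Happens-before: False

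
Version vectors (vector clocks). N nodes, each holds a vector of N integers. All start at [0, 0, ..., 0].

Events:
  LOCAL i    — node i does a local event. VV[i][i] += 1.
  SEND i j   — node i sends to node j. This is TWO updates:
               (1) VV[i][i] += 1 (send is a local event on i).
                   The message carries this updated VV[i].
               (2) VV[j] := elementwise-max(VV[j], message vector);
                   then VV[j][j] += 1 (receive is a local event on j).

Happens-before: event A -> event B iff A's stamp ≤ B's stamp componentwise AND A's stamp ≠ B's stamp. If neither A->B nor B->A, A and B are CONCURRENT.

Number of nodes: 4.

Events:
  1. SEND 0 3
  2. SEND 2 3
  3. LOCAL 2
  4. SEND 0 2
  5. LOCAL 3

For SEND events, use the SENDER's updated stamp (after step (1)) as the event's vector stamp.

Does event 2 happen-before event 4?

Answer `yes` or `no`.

Initial: VV[0]=[0, 0, 0, 0]
Initial: VV[1]=[0, 0, 0, 0]
Initial: VV[2]=[0, 0, 0, 0]
Initial: VV[3]=[0, 0, 0, 0]
Event 1: SEND 0->3: VV[0][0]++ -> VV[0]=[1, 0, 0, 0], msg_vec=[1, 0, 0, 0]; VV[3]=max(VV[3],msg_vec) then VV[3][3]++ -> VV[3]=[1, 0, 0, 1]
Event 2: SEND 2->3: VV[2][2]++ -> VV[2]=[0, 0, 1, 0], msg_vec=[0, 0, 1, 0]; VV[3]=max(VV[3],msg_vec) then VV[3][3]++ -> VV[3]=[1, 0, 1, 2]
Event 3: LOCAL 2: VV[2][2]++ -> VV[2]=[0, 0, 2, 0]
Event 4: SEND 0->2: VV[0][0]++ -> VV[0]=[2, 0, 0, 0], msg_vec=[2, 0, 0, 0]; VV[2]=max(VV[2],msg_vec) then VV[2][2]++ -> VV[2]=[2, 0, 3, 0]
Event 5: LOCAL 3: VV[3][3]++ -> VV[3]=[1, 0, 1, 3]
Event 2 stamp: [0, 0, 1, 0]
Event 4 stamp: [2, 0, 0, 0]
[0, 0, 1, 0] <= [2, 0, 0, 0]? False. Equal? False. Happens-before: False

Answer: no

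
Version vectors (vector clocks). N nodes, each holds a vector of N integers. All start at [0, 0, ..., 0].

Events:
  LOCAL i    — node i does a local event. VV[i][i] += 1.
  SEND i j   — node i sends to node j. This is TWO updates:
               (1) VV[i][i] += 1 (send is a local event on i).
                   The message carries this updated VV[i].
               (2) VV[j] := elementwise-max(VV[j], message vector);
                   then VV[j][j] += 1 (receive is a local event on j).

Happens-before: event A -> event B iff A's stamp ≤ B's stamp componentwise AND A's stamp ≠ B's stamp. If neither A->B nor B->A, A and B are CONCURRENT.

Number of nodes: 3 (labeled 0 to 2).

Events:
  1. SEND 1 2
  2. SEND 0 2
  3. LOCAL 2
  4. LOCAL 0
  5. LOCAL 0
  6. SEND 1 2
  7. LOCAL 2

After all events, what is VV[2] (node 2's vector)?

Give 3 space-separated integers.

Answer: 1 2 5

Derivation:
Initial: VV[0]=[0, 0, 0]
Initial: VV[1]=[0, 0, 0]
Initial: VV[2]=[0, 0, 0]
Event 1: SEND 1->2: VV[1][1]++ -> VV[1]=[0, 1, 0], msg_vec=[0, 1, 0]; VV[2]=max(VV[2],msg_vec) then VV[2][2]++ -> VV[2]=[0, 1, 1]
Event 2: SEND 0->2: VV[0][0]++ -> VV[0]=[1, 0, 0], msg_vec=[1, 0, 0]; VV[2]=max(VV[2],msg_vec) then VV[2][2]++ -> VV[2]=[1, 1, 2]
Event 3: LOCAL 2: VV[2][2]++ -> VV[2]=[1, 1, 3]
Event 4: LOCAL 0: VV[0][0]++ -> VV[0]=[2, 0, 0]
Event 5: LOCAL 0: VV[0][0]++ -> VV[0]=[3, 0, 0]
Event 6: SEND 1->2: VV[1][1]++ -> VV[1]=[0, 2, 0], msg_vec=[0, 2, 0]; VV[2]=max(VV[2],msg_vec) then VV[2][2]++ -> VV[2]=[1, 2, 4]
Event 7: LOCAL 2: VV[2][2]++ -> VV[2]=[1, 2, 5]
Final vectors: VV[0]=[3, 0, 0]; VV[1]=[0, 2, 0]; VV[2]=[1, 2, 5]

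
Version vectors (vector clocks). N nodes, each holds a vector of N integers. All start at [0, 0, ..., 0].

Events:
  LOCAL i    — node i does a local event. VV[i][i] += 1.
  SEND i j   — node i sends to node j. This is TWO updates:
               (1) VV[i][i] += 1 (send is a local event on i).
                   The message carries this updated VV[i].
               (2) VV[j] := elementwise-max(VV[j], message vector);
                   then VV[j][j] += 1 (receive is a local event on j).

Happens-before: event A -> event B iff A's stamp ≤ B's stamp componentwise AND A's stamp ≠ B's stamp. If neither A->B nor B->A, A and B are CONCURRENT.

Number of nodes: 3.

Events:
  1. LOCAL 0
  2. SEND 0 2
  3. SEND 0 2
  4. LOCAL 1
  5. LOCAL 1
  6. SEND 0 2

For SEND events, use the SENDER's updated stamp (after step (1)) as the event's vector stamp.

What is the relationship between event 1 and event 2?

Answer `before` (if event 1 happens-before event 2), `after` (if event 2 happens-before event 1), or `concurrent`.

Initial: VV[0]=[0, 0, 0]
Initial: VV[1]=[0, 0, 0]
Initial: VV[2]=[0, 0, 0]
Event 1: LOCAL 0: VV[0][0]++ -> VV[0]=[1, 0, 0]
Event 2: SEND 0->2: VV[0][0]++ -> VV[0]=[2, 0, 0], msg_vec=[2, 0, 0]; VV[2]=max(VV[2],msg_vec) then VV[2][2]++ -> VV[2]=[2, 0, 1]
Event 3: SEND 0->2: VV[0][0]++ -> VV[0]=[3, 0, 0], msg_vec=[3, 0, 0]; VV[2]=max(VV[2],msg_vec) then VV[2][2]++ -> VV[2]=[3, 0, 2]
Event 4: LOCAL 1: VV[1][1]++ -> VV[1]=[0, 1, 0]
Event 5: LOCAL 1: VV[1][1]++ -> VV[1]=[0, 2, 0]
Event 6: SEND 0->2: VV[0][0]++ -> VV[0]=[4, 0, 0], msg_vec=[4, 0, 0]; VV[2]=max(VV[2],msg_vec) then VV[2][2]++ -> VV[2]=[4, 0, 3]
Event 1 stamp: [1, 0, 0]
Event 2 stamp: [2, 0, 0]
[1, 0, 0] <= [2, 0, 0]? True
[2, 0, 0] <= [1, 0, 0]? False
Relation: before

Answer: before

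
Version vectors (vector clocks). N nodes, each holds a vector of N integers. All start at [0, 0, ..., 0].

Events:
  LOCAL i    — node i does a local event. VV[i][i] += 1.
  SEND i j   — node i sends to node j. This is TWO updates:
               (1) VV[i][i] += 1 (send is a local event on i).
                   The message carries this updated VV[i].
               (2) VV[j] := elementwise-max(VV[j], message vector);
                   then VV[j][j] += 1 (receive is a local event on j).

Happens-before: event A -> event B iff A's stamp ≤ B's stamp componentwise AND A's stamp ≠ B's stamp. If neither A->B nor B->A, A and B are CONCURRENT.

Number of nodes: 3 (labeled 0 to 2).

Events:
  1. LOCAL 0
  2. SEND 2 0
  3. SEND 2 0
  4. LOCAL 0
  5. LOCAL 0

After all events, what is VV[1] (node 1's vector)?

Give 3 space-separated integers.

Answer: 0 0 0

Derivation:
Initial: VV[0]=[0, 0, 0]
Initial: VV[1]=[0, 0, 0]
Initial: VV[2]=[0, 0, 0]
Event 1: LOCAL 0: VV[0][0]++ -> VV[0]=[1, 0, 0]
Event 2: SEND 2->0: VV[2][2]++ -> VV[2]=[0, 0, 1], msg_vec=[0, 0, 1]; VV[0]=max(VV[0],msg_vec) then VV[0][0]++ -> VV[0]=[2, 0, 1]
Event 3: SEND 2->0: VV[2][2]++ -> VV[2]=[0, 0, 2], msg_vec=[0, 0, 2]; VV[0]=max(VV[0],msg_vec) then VV[0][0]++ -> VV[0]=[3, 0, 2]
Event 4: LOCAL 0: VV[0][0]++ -> VV[0]=[4, 0, 2]
Event 5: LOCAL 0: VV[0][0]++ -> VV[0]=[5, 0, 2]
Final vectors: VV[0]=[5, 0, 2]; VV[1]=[0, 0, 0]; VV[2]=[0, 0, 2]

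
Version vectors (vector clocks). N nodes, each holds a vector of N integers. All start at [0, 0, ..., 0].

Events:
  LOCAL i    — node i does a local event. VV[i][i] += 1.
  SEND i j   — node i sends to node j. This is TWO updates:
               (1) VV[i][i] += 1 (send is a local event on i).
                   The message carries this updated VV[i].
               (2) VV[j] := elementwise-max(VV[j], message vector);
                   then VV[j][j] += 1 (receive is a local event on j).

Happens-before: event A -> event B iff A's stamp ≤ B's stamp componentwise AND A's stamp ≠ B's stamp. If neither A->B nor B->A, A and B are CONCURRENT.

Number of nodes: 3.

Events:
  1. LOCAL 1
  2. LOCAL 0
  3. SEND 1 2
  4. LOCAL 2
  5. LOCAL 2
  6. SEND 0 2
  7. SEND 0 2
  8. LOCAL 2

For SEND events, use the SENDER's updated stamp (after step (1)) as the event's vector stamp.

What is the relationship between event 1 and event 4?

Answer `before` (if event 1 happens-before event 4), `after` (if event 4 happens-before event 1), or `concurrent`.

Initial: VV[0]=[0, 0, 0]
Initial: VV[1]=[0, 0, 0]
Initial: VV[2]=[0, 0, 0]
Event 1: LOCAL 1: VV[1][1]++ -> VV[1]=[0, 1, 0]
Event 2: LOCAL 0: VV[0][0]++ -> VV[0]=[1, 0, 0]
Event 3: SEND 1->2: VV[1][1]++ -> VV[1]=[0, 2, 0], msg_vec=[0, 2, 0]; VV[2]=max(VV[2],msg_vec) then VV[2][2]++ -> VV[2]=[0, 2, 1]
Event 4: LOCAL 2: VV[2][2]++ -> VV[2]=[0, 2, 2]
Event 5: LOCAL 2: VV[2][2]++ -> VV[2]=[0, 2, 3]
Event 6: SEND 0->2: VV[0][0]++ -> VV[0]=[2, 0, 0], msg_vec=[2, 0, 0]; VV[2]=max(VV[2],msg_vec) then VV[2][2]++ -> VV[2]=[2, 2, 4]
Event 7: SEND 0->2: VV[0][0]++ -> VV[0]=[3, 0, 0], msg_vec=[3, 0, 0]; VV[2]=max(VV[2],msg_vec) then VV[2][2]++ -> VV[2]=[3, 2, 5]
Event 8: LOCAL 2: VV[2][2]++ -> VV[2]=[3, 2, 6]
Event 1 stamp: [0, 1, 0]
Event 4 stamp: [0, 2, 2]
[0, 1, 0] <= [0, 2, 2]? True
[0, 2, 2] <= [0, 1, 0]? False
Relation: before

Answer: before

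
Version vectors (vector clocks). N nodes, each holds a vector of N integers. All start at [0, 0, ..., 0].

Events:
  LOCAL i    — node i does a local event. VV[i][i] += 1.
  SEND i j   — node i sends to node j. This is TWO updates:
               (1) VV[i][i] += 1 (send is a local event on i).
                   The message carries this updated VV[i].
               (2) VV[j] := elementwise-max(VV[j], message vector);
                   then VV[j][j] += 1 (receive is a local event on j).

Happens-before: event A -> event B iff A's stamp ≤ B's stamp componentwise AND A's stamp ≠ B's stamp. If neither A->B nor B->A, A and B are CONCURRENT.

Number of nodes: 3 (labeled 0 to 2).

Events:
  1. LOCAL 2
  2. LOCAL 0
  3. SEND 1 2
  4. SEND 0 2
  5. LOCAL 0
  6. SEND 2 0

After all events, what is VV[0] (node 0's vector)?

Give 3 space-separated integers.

Answer: 4 1 4

Derivation:
Initial: VV[0]=[0, 0, 0]
Initial: VV[1]=[0, 0, 0]
Initial: VV[2]=[0, 0, 0]
Event 1: LOCAL 2: VV[2][2]++ -> VV[2]=[0, 0, 1]
Event 2: LOCAL 0: VV[0][0]++ -> VV[0]=[1, 0, 0]
Event 3: SEND 1->2: VV[1][1]++ -> VV[1]=[0, 1, 0], msg_vec=[0, 1, 0]; VV[2]=max(VV[2],msg_vec) then VV[2][2]++ -> VV[2]=[0, 1, 2]
Event 4: SEND 0->2: VV[0][0]++ -> VV[0]=[2, 0, 0], msg_vec=[2, 0, 0]; VV[2]=max(VV[2],msg_vec) then VV[2][2]++ -> VV[2]=[2, 1, 3]
Event 5: LOCAL 0: VV[0][0]++ -> VV[0]=[3, 0, 0]
Event 6: SEND 2->0: VV[2][2]++ -> VV[2]=[2, 1, 4], msg_vec=[2, 1, 4]; VV[0]=max(VV[0],msg_vec) then VV[0][0]++ -> VV[0]=[4, 1, 4]
Final vectors: VV[0]=[4, 1, 4]; VV[1]=[0, 1, 0]; VV[2]=[2, 1, 4]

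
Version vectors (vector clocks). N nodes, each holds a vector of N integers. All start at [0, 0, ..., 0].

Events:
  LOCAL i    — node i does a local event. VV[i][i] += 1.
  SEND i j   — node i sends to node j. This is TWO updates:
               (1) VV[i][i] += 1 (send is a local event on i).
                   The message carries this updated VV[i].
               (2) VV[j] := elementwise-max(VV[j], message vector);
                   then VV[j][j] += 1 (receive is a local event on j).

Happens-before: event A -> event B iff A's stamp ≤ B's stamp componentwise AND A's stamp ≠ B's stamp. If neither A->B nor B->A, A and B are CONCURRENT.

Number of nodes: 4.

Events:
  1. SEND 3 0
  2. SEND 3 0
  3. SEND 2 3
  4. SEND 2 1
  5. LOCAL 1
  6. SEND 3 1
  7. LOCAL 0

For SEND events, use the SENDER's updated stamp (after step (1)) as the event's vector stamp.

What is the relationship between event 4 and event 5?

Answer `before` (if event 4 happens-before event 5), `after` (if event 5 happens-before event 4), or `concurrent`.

Initial: VV[0]=[0, 0, 0, 0]
Initial: VV[1]=[0, 0, 0, 0]
Initial: VV[2]=[0, 0, 0, 0]
Initial: VV[3]=[0, 0, 0, 0]
Event 1: SEND 3->0: VV[3][3]++ -> VV[3]=[0, 0, 0, 1], msg_vec=[0, 0, 0, 1]; VV[0]=max(VV[0],msg_vec) then VV[0][0]++ -> VV[0]=[1, 0, 0, 1]
Event 2: SEND 3->0: VV[3][3]++ -> VV[3]=[0, 0, 0, 2], msg_vec=[0, 0, 0, 2]; VV[0]=max(VV[0],msg_vec) then VV[0][0]++ -> VV[0]=[2, 0, 0, 2]
Event 3: SEND 2->3: VV[2][2]++ -> VV[2]=[0, 0, 1, 0], msg_vec=[0, 0, 1, 0]; VV[3]=max(VV[3],msg_vec) then VV[3][3]++ -> VV[3]=[0, 0, 1, 3]
Event 4: SEND 2->1: VV[2][2]++ -> VV[2]=[0, 0, 2, 0], msg_vec=[0, 0, 2, 0]; VV[1]=max(VV[1],msg_vec) then VV[1][1]++ -> VV[1]=[0, 1, 2, 0]
Event 5: LOCAL 1: VV[1][1]++ -> VV[1]=[0, 2, 2, 0]
Event 6: SEND 3->1: VV[3][3]++ -> VV[3]=[0, 0, 1, 4], msg_vec=[0, 0, 1, 4]; VV[1]=max(VV[1],msg_vec) then VV[1][1]++ -> VV[1]=[0, 3, 2, 4]
Event 7: LOCAL 0: VV[0][0]++ -> VV[0]=[3, 0, 0, 2]
Event 4 stamp: [0, 0, 2, 0]
Event 5 stamp: [0, 2, 2, 0]
[0, 0, 2, 0] <= [0, 2, 2, 0]? True
[0, 2, 2, 0] <= [0, 0, 2, 0]? False
Relation: before

Answer: before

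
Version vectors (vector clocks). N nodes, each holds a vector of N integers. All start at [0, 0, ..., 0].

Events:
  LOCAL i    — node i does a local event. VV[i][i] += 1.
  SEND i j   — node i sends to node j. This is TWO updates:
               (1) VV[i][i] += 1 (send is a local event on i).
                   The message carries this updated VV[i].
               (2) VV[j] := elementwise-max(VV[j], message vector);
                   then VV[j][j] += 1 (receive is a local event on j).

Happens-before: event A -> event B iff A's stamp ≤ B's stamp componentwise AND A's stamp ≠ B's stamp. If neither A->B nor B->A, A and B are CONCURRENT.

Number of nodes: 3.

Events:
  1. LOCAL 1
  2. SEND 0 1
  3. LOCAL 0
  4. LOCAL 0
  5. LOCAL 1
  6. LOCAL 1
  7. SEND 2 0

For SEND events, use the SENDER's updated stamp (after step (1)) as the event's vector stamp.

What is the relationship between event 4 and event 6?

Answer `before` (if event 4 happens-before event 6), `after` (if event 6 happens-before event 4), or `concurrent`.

Initial: VV[0]=[0, 0, 0]
Initial: VV[1]=[0, 0, 0]
Initial: VV[2]=[0, 0, 0]
Event 1: LOCAL 1: VV[1][1]++ -> VV[1]=[0, 1, 0]
Event 2: SEND 0->1: VV[0][0]++ -> VV[0]=[1, 0, 0], msg_vec=[1, 0, 0]; VV[1]=max(VV[1],msg_vec) then VV[1][1]++ -> VV[1]=[1, 2, 0]
Event 3: LOCAL 0: VV[0][0]++ -> VV[0]=[2, 0, 0]
Event 4: LOCAL 0: VV[0][0]++ -> VV[0]=[3, 0, 0]
Event 5: LOCAL 1: VV[1][1]++ -> VV[1]=[1, 3, 0]
Event 6: LOCAL 1: VV[1][1]++ -> VV[1]=[1, 4, 0]
Event 7: SEND 2->0: VV[2][2]++ -> VV[2]=[0, 0, 1], msg_vec=[0, 0, 1]; VV[0]=max(VV[0],msg_vec) then VV[0][0]++ -> VV[0]=[4, 0, 1]
Event 4 stamp: [3, 0, 0]
Event 6 stamp: [1, 4, 0]
[3, 0, 0] <= [1, 4, 0]? False
[1, 4, 0] <= [3, 0, 0]? False
Relation: concurrent

Answer: concurrent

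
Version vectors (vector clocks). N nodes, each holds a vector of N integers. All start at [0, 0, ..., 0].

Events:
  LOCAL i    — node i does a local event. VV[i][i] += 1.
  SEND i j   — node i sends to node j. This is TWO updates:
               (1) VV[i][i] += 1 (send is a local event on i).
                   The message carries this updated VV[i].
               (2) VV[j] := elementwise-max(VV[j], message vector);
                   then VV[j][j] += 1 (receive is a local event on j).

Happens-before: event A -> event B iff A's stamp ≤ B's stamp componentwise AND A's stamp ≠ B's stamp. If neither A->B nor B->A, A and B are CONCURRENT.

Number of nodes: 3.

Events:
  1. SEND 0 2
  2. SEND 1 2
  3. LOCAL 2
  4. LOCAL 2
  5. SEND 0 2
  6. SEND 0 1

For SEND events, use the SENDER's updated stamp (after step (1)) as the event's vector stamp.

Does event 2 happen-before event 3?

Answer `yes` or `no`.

Initial: VV[0]=[0, 0, 0]
Initial: VV[1]=[0, 0, 0]
Initial: VV[2]=[0, 0, 0]
Event 1: SEND 0->2: VV[0][0]++ -> VV[0]=[1, 0, 0], msg_vec=[1, 0, 0]; VV[2]=max(VV[2],msg_vec) then VV[2][2]++ -> VV[2]=[1, 0, 1]
Event 2: SEND 1->2: VV[1][1]++ -> VV[1]=[0, 1, 0], msg_vec=[0, 1, 0]; VV[2]=max(VV[2],msg_vec) then VV[2][2]++ -> VV[2]=[1, 1, 2]
Event 3: LOCAL 2: VV[2][2]++ -> VV[2]=[1, 1, 3]
Event 4: LOCAL 2: VV[2][2]++ -> VV[2]=[1, 1, 4]
Event 5: SEND 0->2: VV[0][0]++ -> VV[0]=[2, 0, 0], msg_vec=[2, 0, 0]; VV[2]=max(VV[2],msg_vec) then VV[2][2]++ -> VV[2]=[2, 1, 5]
Event 6: SEND 0->1: VV[0][0]++ -> VV[0]=[3, 0, 0], msg_vec=[3, 0, 0]; VV[1]=max(VV[1],msg_vec) then VV[1][1]++ -> VV[1]=[3, 2, 0]
Event 2 stamp: [0, 1, 0]
Event 3 stamp: [1, 1, 3]
[0, 1, 0] <= [1, 1, 3]? True. Equal? False. Happens-before: True

Answer: yes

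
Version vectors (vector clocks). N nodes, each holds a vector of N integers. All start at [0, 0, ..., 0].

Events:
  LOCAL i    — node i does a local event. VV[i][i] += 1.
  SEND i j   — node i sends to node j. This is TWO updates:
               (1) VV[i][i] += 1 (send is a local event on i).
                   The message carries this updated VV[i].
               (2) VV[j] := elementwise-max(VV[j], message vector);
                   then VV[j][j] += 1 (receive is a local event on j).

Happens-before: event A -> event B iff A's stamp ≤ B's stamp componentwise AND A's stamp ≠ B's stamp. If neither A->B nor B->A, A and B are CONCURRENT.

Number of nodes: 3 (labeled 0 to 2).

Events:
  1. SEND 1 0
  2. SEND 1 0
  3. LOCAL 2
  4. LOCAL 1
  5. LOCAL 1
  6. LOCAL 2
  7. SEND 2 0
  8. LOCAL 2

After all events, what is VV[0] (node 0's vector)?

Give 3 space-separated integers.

Answer: 3 2 3

Derivation:
Initial: VV[0]=[0, 0, 0]
Initial: VV[1]=[0, 0, 0]
Initial: VV[2]=[0, 0, 0]
Event 1: SEND 1->0: VV[1][1]++ -> VV[1]=[0, 1, 0], msg_vec=[0, 1, 0]; VV[0]=max(VV[0],msg_vec) then VV[0][0]++ -> VV[0]=[1, 1, 0]
Event 2: SEND 1->0: VV[1][1]++ -> VV[1]=[0, 2, 0], msg_vec=[0, 2, 0]; VV[0]=max(VV[0],msg_vec) then VV[0][0]++ -> VV[0]=[2, 2, 0]
Event 3: LOCAL 2: VV[2][2]++ -> VV[2]=[0, 0, 1]
Event 4: LOCAL 1: VV[1][1]++ -> VV[1]=[0, 3, 0]
Event 5: LOCAL 1: VV[1][1]++ -> VV[1]=[0, 4, 0]
Event 6: LOCAL 2: VV[2][2]++ -> VV[2]=[0, 0, 2]
Event 7: SEND 2->0: VV[2][2]++ -> VV[2]=[0, 0, 3], msg_vec=[0, 0, 3]; VV[0]=max(VV[0],msg_vec) then VV[0][0]++ -> VV[0]=[3, 2, 3]
Event 8: LOCAL 2: VV[2][2]++ -> VV[2]=[0, 0, 4]
Final vectors: VV[0]=[3, 2, 3]; VV[1]=[0, 4, 0]; VV[2]=[0, 0, 4]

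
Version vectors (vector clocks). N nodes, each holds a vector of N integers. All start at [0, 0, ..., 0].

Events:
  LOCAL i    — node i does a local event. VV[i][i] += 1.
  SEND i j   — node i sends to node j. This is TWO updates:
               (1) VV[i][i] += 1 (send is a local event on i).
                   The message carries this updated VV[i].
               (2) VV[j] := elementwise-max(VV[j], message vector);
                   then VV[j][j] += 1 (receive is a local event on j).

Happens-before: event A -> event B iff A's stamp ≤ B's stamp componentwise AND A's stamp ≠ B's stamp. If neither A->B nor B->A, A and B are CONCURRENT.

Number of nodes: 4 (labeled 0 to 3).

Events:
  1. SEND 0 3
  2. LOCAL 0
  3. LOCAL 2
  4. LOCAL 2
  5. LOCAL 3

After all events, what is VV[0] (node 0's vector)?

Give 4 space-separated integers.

Answer: 2 0 0 0

Derivation:
Initial: VV[0]=[0, 0, 0, 0]
Initial: VV[1]=[0, 0, 0, 0]
Initial: VV[2]=[0, 0, 0, 0]
Initial: VV[3]=[0, 0, 0, 0]
Event 1: SEND 0->3: VV[0][0]++ -> VV[0]=[1, 0, 0, 0], msg_vec=[1, 0, 0, 0]; VV[3]=max(VV[3],msg_vec) then VV[3][3]++ -> VV[3]=[1, 0, 0, 1]
Event 2: LOCAL 0: VV[0][0]++ -> VV[0]=[2, 0, 0, 0]
Event 3: LOCAL 2: VV[2][2]++ -> VV[2]=[0, 0, 1, 0]
Event 4: LOCAL 2: VV[2][2]++ -> VV[2]=[0, 0, 2, 0]
Event 5: LOCAL 3: VV[3][3]++ -> VV[3]=[1, 0, 0, 2]
Final vectors: VV[0]=[2, 0, 0, 0]; VV[1]=[0, 0, 0, 0]; VV[2]=[0, 0, 2, 0]; VV[3]=[1, 0, 0, 2]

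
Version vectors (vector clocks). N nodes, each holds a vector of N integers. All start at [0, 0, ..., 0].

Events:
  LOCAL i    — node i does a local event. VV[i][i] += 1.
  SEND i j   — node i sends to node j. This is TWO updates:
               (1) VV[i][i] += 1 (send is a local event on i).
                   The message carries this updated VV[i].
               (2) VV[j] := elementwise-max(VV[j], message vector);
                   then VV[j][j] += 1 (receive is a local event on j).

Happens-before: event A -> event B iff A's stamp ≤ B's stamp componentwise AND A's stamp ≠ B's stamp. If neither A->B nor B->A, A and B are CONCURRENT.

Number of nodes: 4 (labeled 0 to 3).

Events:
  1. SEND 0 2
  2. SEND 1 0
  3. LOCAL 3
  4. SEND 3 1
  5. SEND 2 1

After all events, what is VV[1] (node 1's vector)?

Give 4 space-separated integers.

Initial: VV[0]=[0, 0, 0, 0]
Initial: VV[1]=[0, 0, 0, 0]
Initial: VV[2]=[0, 0, 0, 0]
Initial: VV[3]=[0, 0, 0, 0]
Event 1: SEND 0->2: VV[0][0]++ -> VV[0]=[1, 0, 0, 0], msg_vec=[1, 0, 0, 0]; VV[2]=max(VV[2],msg_vec) then VV[2][2]++ -> VV[2]=[1, 0, 1, 0]
Event 2: SEND 1->0: VV[1][1]++ -> VV[1]=[0, 1, 0, 0], msg_vec=[0, 1, 0, 0]; VV[0]=max(VV[0],msg_vec) then VV[0][0]++ -> VV[0]=[2, 1, 0, 0]
Event 3: LOCAL 3: VV[3][3]++ -> VV[3]=[0, 0, 0, 1]
Event 4: SEND 3->1: VV[3][3]++ -> VV[3]=[0, 0, 0, 2], msg_vec=[0, 0, 0, 2]; VV[1]=max(VV[1],msg_vec) then VV[1][1]++ -> VV[1]=[0, 2, 0, 2]
Event 5: SEND 2->1: VV[2][2]++ -> VV[2]=[1, 0, 2, 0], msg_vec=[1, 0, 2, 0]; VV[1]=max(VV[1],msg_vec) then VV[1][1]++ -> VV[1]=[1, 3, 2, 2]
Final vectors: VV[0]=[2, 1, 0, 0]; VV[1]=[1, 3, 2, 2]; VV[2]=[1, 0, 2, 0]; VV[3]=[0, 0, 0, 2]

Answer: 1 3 2 2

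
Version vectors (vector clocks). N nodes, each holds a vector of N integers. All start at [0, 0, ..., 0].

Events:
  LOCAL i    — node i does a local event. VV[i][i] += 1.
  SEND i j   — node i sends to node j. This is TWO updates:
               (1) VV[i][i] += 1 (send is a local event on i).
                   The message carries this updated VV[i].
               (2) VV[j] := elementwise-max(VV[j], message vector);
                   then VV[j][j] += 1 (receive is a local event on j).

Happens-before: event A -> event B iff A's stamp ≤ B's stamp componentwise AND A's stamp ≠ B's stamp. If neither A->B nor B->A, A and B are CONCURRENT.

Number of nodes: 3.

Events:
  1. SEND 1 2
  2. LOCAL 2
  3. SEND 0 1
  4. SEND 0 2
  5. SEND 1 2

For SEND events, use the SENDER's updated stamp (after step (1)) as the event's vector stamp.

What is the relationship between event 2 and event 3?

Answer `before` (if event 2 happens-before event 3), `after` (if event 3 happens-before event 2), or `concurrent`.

Answer: concurrent

Derivation:
Initial: VV[0]=[0, 0, 0]
Initial: VV[1]=[0, 0, 0]
Initial: VV[2]=[0, 0, 0]
Event 1: SEND 1->2: VV[1][1]++ -> VV[1]=[0, 1, 0], msg_vec=[0, 1, 0]; VV[2]=max(VV[2],msg_vec) then VV[2][2]++ -> VV[2]=[0, 1, 1]
Event 2: LOCAL 2: VV[2][2]++ -> VV[2]=[0, 1, 2]
Event 3: SEND 0->1: VV[0][0]++ -> VV[0]=[1, 0, 0], msg_vec=[1, 0, 0]; VV[1]=max(VV[1],msg_vec) then VV[1][1]++ -> VV[1]=[1, 2, 0]
Event 4: SEND 0->2: VV[0][0]++ -> VV[0]=[2, 0, 0], msg_vec=[2, 0, 0]; VV[2]=max(VV[2],msg_vec) then VV[2][2]++ -> VV[2]=[2, 1, 3]
Event 5: SEND 1->2: VV[1][1]++ -> VV[1]=[1, 3, 0], msg_vec=[1, 3, 0]; VV[2]=max(VV[2],msg_vec) then VV[2][2]++ -> VV[2]=[2, 3, 4]
Event 2 stamp: [0, 1, 2]
Event 3 stamp: [1, 0, 0]
[0, 1, 2] <= [1, 0, 0]? False
[1, 0, 0] <= [0, 1, 2]? False
Relation: concurrent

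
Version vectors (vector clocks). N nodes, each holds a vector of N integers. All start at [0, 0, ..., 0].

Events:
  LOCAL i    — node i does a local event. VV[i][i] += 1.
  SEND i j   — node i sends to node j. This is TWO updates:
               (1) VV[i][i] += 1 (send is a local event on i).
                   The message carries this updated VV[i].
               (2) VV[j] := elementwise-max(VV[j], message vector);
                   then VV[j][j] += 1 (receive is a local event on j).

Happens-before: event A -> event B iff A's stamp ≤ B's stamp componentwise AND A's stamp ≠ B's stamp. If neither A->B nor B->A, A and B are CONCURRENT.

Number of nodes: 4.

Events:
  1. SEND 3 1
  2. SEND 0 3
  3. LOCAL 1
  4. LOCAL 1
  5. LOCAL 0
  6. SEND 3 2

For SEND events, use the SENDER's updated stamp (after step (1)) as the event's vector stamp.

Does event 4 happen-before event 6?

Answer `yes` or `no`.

Initial: VV[0]=[0, 0, 0, 0]
Initial: VV[1]=[0, 0, 0, 0]
Initial: VV[2]=[0, 0, 0, 0]
Initial: VV[3]=[0, 0, 0, 0]
Event 1: SEND 3->1: VV[3][3]++ -> VV[3]=[0, 0, 0, 1], msg_vec=[0, 0, 0, 1]; VV[1]=max(VV[1],msg_vec) then VV[1][1]++ -> VV[1]=[0, 1, 0, 1]
Event 2: SEND 0->3: VV[0][0]++ -> VV[0]=[1, 0, 0, 0], msg_vec=[1, 0, 0, 0]; VV[3]=max(VV[3],msg_vec) then VV[3][3]++ -> VV[3]=[1, 0, 0, 2]
Event 3: LOCAL 1: VV[1][1]++ -> VV[1]=[0, 2, 0, 1]
Event 4: LOCAL 1: VV[1][1]++ -> VV[1]=[0, 3, 0, 1]
Event 5: LOCAL 0: VV[0][0]++ -> VV[0]=[2, 0, 0, 0]
Event 6: SEND 3->2: VV[3][3]++ -> VV[3]=[1, 0, 0, 3], msg_vec=[1, 0, 0, 3]; VV[2]=max(VV[2],msg_vec) then VV[2][2]++ -> VV[2]=[1, 0, 1, 3]
Event 4 stamp: [0, 3, 0, 1]
Event 6 stamp: [1, 0, 0, 3]
[0, 3, 0, 1] <= [1, 0, 0, 3]? False. Equal? False. Happens-before: False

Answer: no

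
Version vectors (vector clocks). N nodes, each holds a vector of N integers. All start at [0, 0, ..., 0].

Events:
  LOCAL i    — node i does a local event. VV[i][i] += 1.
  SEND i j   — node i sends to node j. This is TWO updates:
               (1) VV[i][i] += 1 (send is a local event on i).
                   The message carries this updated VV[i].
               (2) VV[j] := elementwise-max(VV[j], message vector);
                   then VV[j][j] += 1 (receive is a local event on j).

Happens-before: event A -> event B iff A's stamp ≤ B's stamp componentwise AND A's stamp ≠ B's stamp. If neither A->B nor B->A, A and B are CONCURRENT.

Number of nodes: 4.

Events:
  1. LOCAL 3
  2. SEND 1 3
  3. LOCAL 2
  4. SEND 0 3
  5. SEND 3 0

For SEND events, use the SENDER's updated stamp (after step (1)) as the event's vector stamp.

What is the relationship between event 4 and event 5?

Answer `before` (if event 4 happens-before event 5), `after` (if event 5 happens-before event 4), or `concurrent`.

Answer: before

Derivation:
Initial: VV[0]=[0, 0, 0, 0]
Initial: VV[1]=[0, 0, 0, 0]
Initial: VV[2]=[0, 0, 0, 0]
Initial: VV[3]=[0, 0, 0, 0]
Event 1: LOCAL 3: VV[3][3]++ -> VV[3]=[0, 0, 0, 1]
Event 2: SEND 1->3: VV[1][1]++ -> VV[1]=[0, 1, 0, 0], msg_vec=[0, 1, 0, 0]; VV[3]=max(VV[3],msg_vec) then VV[3][3]++ -> VV[3]=[0, 1, 0, 2]
Event 3: LOCAL 2: VV[2][2]++ -> VV[2]=[0, 0, 1, 0]
Event 4: SEND 0->3: VV[0][0]++ -> VV[0]=[1, 0, 0, 0], msg_vec=[1, 0, 0, 0]; VV[3]=max(VV[3],msg_vec) then VV[3][3]++ -> VV[3]=[1, 1, 0, 3]
Event 5: SEND 3->0: VV[3][3]++ -> VV[3]=[1, 1, 0, 4], msg_vec=[1, 1, 0, 4]; VV[0]=max(VV[0],msg_vec) then VV[0][0]++ -> VV[0]=[2, 1, 0, 4]
Event 4 stamp: [1, 0, 0, 0]
Event 5 stamp: [1, 1, 0, 4]
[1, 0, 0, 0] <= [1, 1, 0, 4]? True
[1, 1, 0, 4] <= [1, 0, 0, 0]? False
Relation: before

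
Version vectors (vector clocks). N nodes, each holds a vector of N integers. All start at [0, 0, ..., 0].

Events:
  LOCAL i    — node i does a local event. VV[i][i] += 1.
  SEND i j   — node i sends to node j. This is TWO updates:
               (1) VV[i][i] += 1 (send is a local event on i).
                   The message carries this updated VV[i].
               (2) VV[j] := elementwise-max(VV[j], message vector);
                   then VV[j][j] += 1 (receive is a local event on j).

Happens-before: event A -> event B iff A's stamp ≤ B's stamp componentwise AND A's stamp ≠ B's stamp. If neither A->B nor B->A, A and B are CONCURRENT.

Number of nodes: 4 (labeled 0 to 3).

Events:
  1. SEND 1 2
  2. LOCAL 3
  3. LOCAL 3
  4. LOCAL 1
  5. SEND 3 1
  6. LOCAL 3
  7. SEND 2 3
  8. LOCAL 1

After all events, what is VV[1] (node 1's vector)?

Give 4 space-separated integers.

Answer: 0 4 0 3

Derivation:
Initial: VV[0]=[0, 0, 0, 0]
Initial: VV[1]=[0, 0, 0, 0]
Initial: VV[2]=[0, 0, 0, 0]
Initial: VV[3]=[0, 0, 0, 0]
Event 1: SEND 1->2: VV[1][1]++ -> VV[1]=[0, 1, 0, 0], msg_vec=[0, 1, 0, 0]; VV[2]=max(VV[2],msg_vec) then VV[2][2]++ -> VV[2]=[0, 1, 1, 0]
Event 2: LOCAL 3: VV[3][3]++ -> VV[3]=[0, 0, 0, 1]
Event 3: LOCAL 3: VV[3][3]++ -> VV[3]=[0, 0, 0, 2]
Event 4: LOCAL 1: VV[1][1]++ -> VV[1]=[0, 2, 0, 0]
Event 5: SEND 3->1: VV[3][3]++ -> VV[3]=[0, 0, 0, 3], msg_vec=[0, 0, 0, 3]; VV[1]=max(VV[1],msg_vec) then VV[1][1]++ -> VV[1]=[0, 3, 0, 3]
Event 6: LOCAL 3: VV[3][3]++ -> VV[3]=[0, 0, 0, 4]
Event 7: SEND 2->3: VV[2][2]++ -> VV[2]=[0, 1, 2, 0], msg_vec=[0, 1, 2, 0]; VV[3]=max(VV[3],msg_vec) then VV[3][3]++ -> VV[3]=[0, 1, 2, 5]
Event 8: LOCAL 1: VV[1][1]++ -> VV[1]=[0, 4, 0, 3]
Final vectors: VV[0]=[0, 0, 0, 0]; VV[1]=[0, 4, 0, 3]; VV[2]=[0, 1, 2, 0]; VV[3]=[0, 1, 2, 5]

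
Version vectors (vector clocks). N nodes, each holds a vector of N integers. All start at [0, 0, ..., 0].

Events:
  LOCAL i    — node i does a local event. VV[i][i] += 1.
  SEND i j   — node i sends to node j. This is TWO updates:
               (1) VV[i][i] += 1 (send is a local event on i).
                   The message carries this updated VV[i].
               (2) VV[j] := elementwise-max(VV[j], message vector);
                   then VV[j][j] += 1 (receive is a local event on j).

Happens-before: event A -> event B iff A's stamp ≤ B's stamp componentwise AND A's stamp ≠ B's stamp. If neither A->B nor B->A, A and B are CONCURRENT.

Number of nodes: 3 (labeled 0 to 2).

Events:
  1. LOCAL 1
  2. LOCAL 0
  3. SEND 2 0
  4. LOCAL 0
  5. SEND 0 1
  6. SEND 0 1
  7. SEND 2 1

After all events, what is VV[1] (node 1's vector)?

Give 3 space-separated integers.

Answer: 5 4 2

Derivation:
Initial: VV[0]=[0, 0, 0]
Initial: VV[1]=[0, 0, 0]
Initial: VV[2]=[0, 0, 0]
Event 1: LOCAL 1: VV[1][1]++ -> VV[1]=[0, 1, 0]
Event 2: LOCAL 0: VV[0][0]++ -> VV[0]=[1, 0, 0]
Event 3: SEND 2->0: VV[2][2]++ -> VV[2]=[0, 0, 1], msg_vec=[0, 0, 1]; VV[0]=max(VV[0],msg_vec) then VV[0][0]++ -> VV[0]=[2, 0, 1]
Event 4: LOCAL 0: VV[0][0]++ -> VV[0]=[3, 0, 1]
Event 5: SEND 0->1: VV[0][0]++ -> VV[0]=[4, 0, 1], msg_vec=[4, 0, 1]; VV[1]=max(VV[1],msg_vec) then VV[1][1]++ -> VV[1]=[4, 2, 1]
Event 6: SEND 0->1: VV[0][0]++ -> VV[0]=[5, 0, 1], msg_vec=[5, 0, 1]; VV[1]=max(VV[1],msg_vec) then VV[1][1]++ -> VV[1]=[5, 3, 1]
Event 7: SEND 2->1: VV[2][2]++ -> VV[2]=[0, 0, 2], msg_vec=[0, 0, 2]; VV[1]=max(VV[1],msg_vec) then VV[1][1]++ -> VV[1]=[5, 4, 2]
Final vectors: VV[0]=[5, 0, 1]; VV[1]=[5, 4, 2]; VV[2]=[0, 0, 2]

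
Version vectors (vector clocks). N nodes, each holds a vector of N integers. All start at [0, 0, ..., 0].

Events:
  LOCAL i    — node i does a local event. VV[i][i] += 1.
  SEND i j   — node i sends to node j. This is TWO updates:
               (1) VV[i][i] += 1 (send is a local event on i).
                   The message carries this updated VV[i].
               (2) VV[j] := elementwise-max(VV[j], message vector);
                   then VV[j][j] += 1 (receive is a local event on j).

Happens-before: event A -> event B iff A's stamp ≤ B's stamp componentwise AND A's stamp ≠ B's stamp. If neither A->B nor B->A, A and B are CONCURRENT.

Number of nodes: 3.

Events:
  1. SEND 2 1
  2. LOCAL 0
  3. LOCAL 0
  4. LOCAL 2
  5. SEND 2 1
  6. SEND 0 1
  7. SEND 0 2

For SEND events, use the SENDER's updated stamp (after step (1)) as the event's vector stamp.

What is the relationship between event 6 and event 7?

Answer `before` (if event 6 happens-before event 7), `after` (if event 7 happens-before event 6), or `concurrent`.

Answer: before

Derivation:
Initial: VV[0]=[0, 0, 0]
Initial: VV[1]=[0, 0, 0]
Initial: VV[2]=[0, 0, 0]
Event 1: SEND 2->1: VV[2][2]++ -> VV[2]=[0, 0, 1], msg_vec=[0, 0, 1]; VV[1]=max(VV[1],msg_vec) then VV[1][1]++ -> VV[1]=[0, 1, 1]
Event 2: LOCAL 0: VV[0][0]++ -> VV[0]=[1, 0, 0]
Event 3: LOCAL 0: VV[0][0]++ -> VV[0]=[2, 0, 0]
Event 4: LOCAL 2: VV[2][2]++ -> VV[2]=[0, 0, 2]
Event 5: SEND 2->1: VV[2][2]++ -> VV[2]=[0, 0, 3], msg_vec=[0, 0, 3]; VV[1]=max(VV[1],msg_vec) then VV[1][1]++ -> VV[1]=[0, 2, 3]
Event 6: SEND 0->1: VV[0][0]++ -> VV[0]=[3, 0, 0], msg_vec=[3, 0, 0]; VV[1]=max(VV[1],msg_vec) then VV[1][1]++ -> VV[1]=[3, 3, 3]
Event 7: SEND 0->2: VV[0][0]++ -> VV[0]=[4, 0, 0], msg_vec=[4, 0, 0]; VV[2]=max(VV[2],msg_vec) then VV[2][2]++ -> VV[2]=[4, 0, 4]
Event 6 stamp: [3, 0, 0]
Event 7 stamp: [4, 0, 0]
[3, 0, 0] <= [4, 0, 0]? True
[4, 0, 0] <= [3, 0, 0]? False
Relation: before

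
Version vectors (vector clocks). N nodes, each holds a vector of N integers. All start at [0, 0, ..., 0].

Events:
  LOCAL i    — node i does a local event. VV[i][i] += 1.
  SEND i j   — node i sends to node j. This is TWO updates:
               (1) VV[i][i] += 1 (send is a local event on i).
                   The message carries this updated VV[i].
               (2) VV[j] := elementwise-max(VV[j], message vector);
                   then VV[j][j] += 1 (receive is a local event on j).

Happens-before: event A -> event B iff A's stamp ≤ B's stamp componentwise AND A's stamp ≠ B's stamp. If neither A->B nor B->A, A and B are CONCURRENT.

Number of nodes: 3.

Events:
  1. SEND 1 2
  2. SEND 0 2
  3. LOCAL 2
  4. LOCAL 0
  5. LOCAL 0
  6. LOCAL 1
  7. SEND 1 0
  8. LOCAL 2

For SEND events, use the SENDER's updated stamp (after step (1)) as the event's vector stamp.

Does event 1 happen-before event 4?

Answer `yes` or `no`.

Initial: VV[0]=[0, 0, 0]
Initial: VV[1]=[0, 0, 0]
Initial: VV[2]=[0, 0, 0]
Event 1: SEND 1->2: VV[1][1]++ -> VV[1]=[0, 1, 0], msg_vec=[0, 1, 0]; VV[2]=max(VV[2],msg_vec) then VV[2][2]++ -> VV[2]=[0, 1, 1]
Event 2: SEND 0->2: VV[0][0]++ -> VV[0]=[1, 0, 0], msg_vec=[1, 0, 0]; VV[2]=max(VV[2],msg_vec) then VV[2][2]++ -> VV[2]=[1, 1, 2]
Event 3: LOCAL 2: VV[2][2]++ -> VV[2]=[1, 1, 3]
Event 4: LOCAL 0: VV[0][0]++ -> VV[0]=[2, 0, 0]
Event 5: LOCAL 0: VV[0][0]++ -> VV[0]=[3, 0, 0]
Event 6: LOCAL 1: VV[1][1]++ -> VV[1]=[0, 2, 0]
Event 7: SEND 1->0: VV[1][1]++ -> VV[1]=[0, 3, 0], msg_vec=[0, 3, 0]; VV[0]=max(VV[0],msg_vec) then VV[0][0]++ -> VV[0]=[4, 3, 0]
Event 8: LOCAL 2: VV[2][2]++ -> VV[2]=[1, 1, 4]
Event 1 stamp: [0, 1, 0]
Event 4 stamp: [2, 0, 0]
[0, 1, 0] <= [2, 0, 0]? False. Equal? False. Happens-before: False

Answer: no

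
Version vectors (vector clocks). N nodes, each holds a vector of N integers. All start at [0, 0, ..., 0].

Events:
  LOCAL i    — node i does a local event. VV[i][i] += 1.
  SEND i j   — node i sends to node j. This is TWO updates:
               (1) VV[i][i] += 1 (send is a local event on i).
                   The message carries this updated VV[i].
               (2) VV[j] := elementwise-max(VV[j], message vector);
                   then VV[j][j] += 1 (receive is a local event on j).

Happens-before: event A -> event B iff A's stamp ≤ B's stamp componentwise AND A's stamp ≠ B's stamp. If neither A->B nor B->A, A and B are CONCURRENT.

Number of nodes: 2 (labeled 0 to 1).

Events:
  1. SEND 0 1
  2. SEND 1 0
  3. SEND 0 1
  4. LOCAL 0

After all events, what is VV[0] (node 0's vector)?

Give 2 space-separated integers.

Answer: 4 2

Derivation:
Initial: VV[0]=[0, 0]
Initial: VV[1]=[0, 0]
Event 1: SEND 0->1: VV[0][0]++ -> VV[0]=[1, 0], msg_vec=[1, 0]; VV[1]=max(VV[1],msg_vec) then VV[1][1]++ -> VV[1]=[1, 1]
Event 2: SEND 1->0: VV[1][1]++ -> VV[1]=[1, 2], msg_vec=[1, 2]; VV[0]=max(VV[0],msg_vec) then VV[0][0]++ -> VV[0]=[2, 2]
Event 3: SEND 0->1: VV[0][0]++ -> VV[0]=[3, 2], msg_vec=[3, 2]; VV[1]=max(VV[1],msg_vec) then VV[1][1]++ -> VV[1]=[3, 3]
Event 4: LOCAL 0: VV[0][0]++ -> VV[0]=[4, 2]
Final vectors: VV[0]=[4, 2]; VV[1]=[3, 3]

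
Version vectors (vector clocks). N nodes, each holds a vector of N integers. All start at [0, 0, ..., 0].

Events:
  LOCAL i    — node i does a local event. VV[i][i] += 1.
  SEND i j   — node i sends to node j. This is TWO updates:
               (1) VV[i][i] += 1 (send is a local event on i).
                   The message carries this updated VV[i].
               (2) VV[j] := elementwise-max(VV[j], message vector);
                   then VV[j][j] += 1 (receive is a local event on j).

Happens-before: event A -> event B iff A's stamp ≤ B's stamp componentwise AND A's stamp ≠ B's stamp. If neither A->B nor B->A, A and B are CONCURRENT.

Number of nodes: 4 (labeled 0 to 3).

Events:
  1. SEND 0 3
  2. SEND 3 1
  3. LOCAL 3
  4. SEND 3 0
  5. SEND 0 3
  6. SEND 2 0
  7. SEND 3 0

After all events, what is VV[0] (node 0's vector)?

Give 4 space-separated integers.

Answer: 5 0 1 6

Derivation:
Initial: VV[0]=[0, 0, 0, 0]
Initial: VV[1]=[0, 0, 0, 0]
Initial: VV[2]=[0, 0, 0, 0]
Initial: VV[3]=[0, 0, 0, 0]
Event 1: SEND 0->3: VV[0][0]++ -> VV[0]=[1, 0, 0, 0], msg_vec=[1, 0, 0, 0]; VV[3]=max(VV[3],msg_vec) then VV[3][3]++ -> VV[3]=[1, 0, 0, 1]
Event 2: SEND 3->1: VV[3][3]++ -> VV[3]=[1, 0, 0, 2], msg_vec=[1, 0, 0, 2]; VV[1]=max(VV[1],msg_vec) then VV[1][1]++ -> VV[1]=[1, 1, 0, 2]
Event 3: LOCAL 3: VV[3][3]++ -> VV[3]=[1, 0, 0, 3]
Event 4: SEND 3->0: VV[3][3]++ -> VV[3]=[1, 0, 0, 4], msg_vec=[1, 0, 0, 4]; VV[0]=max(VV[0],msg_vec) then VV[0][0]++ -> VV[0]=[2, 0, 0, 4]
Event 5: SEND 0->3: VV[0][0]++ -> VV[0]=[3, 0, 0, 4], msg_vec=[3, 0, 0, 4]; VV[3]=max(VV[3],msg_vec) then VV[3][3]++ -> VV[3]=[3, 0, 0, 5]
Event 6: SEND 2->0: VV[2][2]++ -> VV[2]=[0, 0, 1, 0], msg_vec=[0, 0, 1, 0]; VV[0]=max(VV[0],msg_vec) then VV[0][0]++ -> VV[0]=[4, 0, 1, 4]
Event 7: SEND 3->0: VV[3][3]++ -> VV[3]=[3, 0, 0, 6], msg_vec=[3, 0, 0, 6]; VV[0]=max(VV[0],msg_vec) then VV[0][0]++ -> VV[0]=[5, 0, 1, 6]
Final vectors: VV[0]=[5, 0, 1, 6]; VV[1]=[1, 1, 0, 2]; VV[2]=[0, 0, 1, 0]; VV[3]=[3, 0, 0, 6]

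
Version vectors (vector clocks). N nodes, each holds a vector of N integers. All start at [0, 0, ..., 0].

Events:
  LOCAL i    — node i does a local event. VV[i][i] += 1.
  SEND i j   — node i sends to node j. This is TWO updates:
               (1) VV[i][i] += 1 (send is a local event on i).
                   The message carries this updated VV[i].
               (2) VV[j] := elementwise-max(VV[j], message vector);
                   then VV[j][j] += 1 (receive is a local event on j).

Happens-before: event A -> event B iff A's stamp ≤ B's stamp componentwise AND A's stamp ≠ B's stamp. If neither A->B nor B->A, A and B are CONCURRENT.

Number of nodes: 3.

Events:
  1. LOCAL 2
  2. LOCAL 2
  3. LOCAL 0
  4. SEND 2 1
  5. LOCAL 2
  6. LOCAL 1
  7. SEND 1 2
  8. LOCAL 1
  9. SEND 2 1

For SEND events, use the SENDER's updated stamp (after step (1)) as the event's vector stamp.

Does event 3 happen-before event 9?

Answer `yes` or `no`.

Initial: VV[0]=[0, 0, 0]
Initial: VV[1]=[0, 0, 0]
Initial: VV[2]=[0, 0, 0]
Event 1: LOCAL 2: VV[2][2]++ -> VV[2]=[0, 0, 1]
Event 2: LOCAL 2: VV[2][2]++ -> VV[2]=[0, 0, 2]
Event 3: LOCAL 0: VV[0][0]++ -> VV[0]=[1, 0, 0]
Event 4: SEND 2->1: VV[2][2]++ -> VV[2]=[0, 0, 3], msg_vec=[0, 0, 3]; VV[1]=max(VV[1],msg_vec) then VV[1][1]++ -> VV[1]=[0, 1, 3]
Event 5: LOCAL 2: VV[2][2]++ -> VV[2]=[0, 0, 4]
Event 6: LOCAL 1: VV[1][1]++ -> VV[1]=[0, 2, 3]
Event 7: SEND 1->2: VV[1][1]++ -> VV[1]=[0, 3, 3], msg_vec=[0, 3, 3]; VV[2]=max(VV[2],msg_vec) then VV[2][2]++ -> VV[2]=[0, 3, 5]
Event 8: LOCAL 1: VV[1][1]++ -> VV[1]=[0, 4, 3]
Event 9: SEND 2->1: VV[2][2]++ -> VV[2]=[0, 3, 6], msg_vec=[0, 3, 6]; VV[1]=max(VV[1],msg_vec) then VV[1][1]++ -> VV[1]=[0, 5, 6]
Event 3 stamp: [1, 0, 0]
Event 9 stamp: [0, 3, 6]
[1, 0, 0] <= [0, 3, 6]? False. Equal? False. Happens-before: False

Answer: no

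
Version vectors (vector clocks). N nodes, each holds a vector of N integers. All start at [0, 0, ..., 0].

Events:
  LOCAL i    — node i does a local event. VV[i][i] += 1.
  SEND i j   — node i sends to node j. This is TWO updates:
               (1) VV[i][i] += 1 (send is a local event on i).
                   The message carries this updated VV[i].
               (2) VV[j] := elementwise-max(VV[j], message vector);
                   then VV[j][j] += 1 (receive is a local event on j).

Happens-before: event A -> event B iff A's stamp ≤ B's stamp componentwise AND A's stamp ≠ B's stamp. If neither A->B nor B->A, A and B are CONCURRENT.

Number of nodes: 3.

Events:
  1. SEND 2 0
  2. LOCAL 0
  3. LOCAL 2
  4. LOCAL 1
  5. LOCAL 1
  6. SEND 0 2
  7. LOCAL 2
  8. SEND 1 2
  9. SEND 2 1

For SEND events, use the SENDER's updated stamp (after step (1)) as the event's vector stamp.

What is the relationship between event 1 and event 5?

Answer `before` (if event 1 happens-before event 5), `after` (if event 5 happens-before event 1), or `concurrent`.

Answer: concurrent

Derivation:
Initial: VV[0]=[0, 0, 0]
Initial: VV[1]=[0, 0, 0]
Initial: VV[2]=[0, 0, 0]
Event 1: SEND 2->0: VV[2][2]++ -> VV[2]=[0, 0, 1], msg_vec=[0, 0, 1]; VV[0]=max(VV[0],msg_vec) then VV[0][0]++ -> VV[0]=[1, 0, 1]
Event 2: LOCAL 0: VV[0][0]++ -> VV[0]=[2, 0, 1]
Event 3: LOCAL 2: VV[2][2]++ -> VV[2]=[0, 0, 2]
Event 4: LOCAL 1: VV[1][1]++ -> VV[1]=[0, 1, 0]
Event 5: LOCAL 1: VV[1][1]++ -> VV[1]=[0, 2, 0]
Event 6: SEND 0->2: VV[0][0]++ -> VV[0]=[3, 0, 1], msg_vec=[3, 0, 1]; VV[2]=max(VV[2],msg_vec) then VV[2][2]++ -> VV[2]=[3, 0, 3]
Event 7: LOCAL 2: VV[2][2]++ -> VV[2]=[3, 0, 4]
Event 8: SEND 1->2: VV[1][1]++ -> VV[1]=[0, 3, 0], msg_vec=[0, 3, 0]; VV[2]=max(VV[2],msg_vec) then VV[2][2]++ -> VV[2]=[3, 3, 5]
Event 9: SEND 2->1: VV[2][2]++ -> VV[2]=[3, 3, 6], msg_vec=[3, 3, 6]; VV[1]=max(VV[1],msg_vec) then VV[1][1]++ -> VV[1]=[3, 4, 6]
Event 1 stamp: [0, 0, 1]
Event 5 stamp: [0, 2, 0]
[0, 0, 1] <= [0, 2, 0]? False
[0, 2, 0] <= [0, 0, 1]? False
Relation: concurrent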